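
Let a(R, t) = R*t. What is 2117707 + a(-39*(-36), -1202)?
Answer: 430099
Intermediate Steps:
2117707 + a(-39*(-36), -1202) = 2117707 - 39*(-36)*(-1202) = 2117707 + 1404*(-1202) = 2117707 - 1687608 = 430099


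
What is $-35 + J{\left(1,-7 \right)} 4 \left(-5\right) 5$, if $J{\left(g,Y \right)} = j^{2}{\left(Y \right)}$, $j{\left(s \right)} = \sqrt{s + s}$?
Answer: $1365$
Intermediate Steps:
$j{\left(s \right)} = \sqrt{2} \sqrt{s}$ ($j{\left(s \right)} = \sqrt{2 s} = \sqrt{2} \sqrt{s}$)
$J{\left(g,Y \right)} = 2 Y$ ($J{\left(g,Y \right)} = \left(\sqrt{2} \sqrt{Y}\right)^{2} = 2 Y$)
$-35 + J{\left(1,-7 \right)} 4 \left(-5\right) 5 = -35 + 2 \left(-7\right) 4 \left(-5\right) 5 = -35 - 14 \left(\left(-20\right) 5\right) = -35 - -1400 = -35 + 1400 = 1365$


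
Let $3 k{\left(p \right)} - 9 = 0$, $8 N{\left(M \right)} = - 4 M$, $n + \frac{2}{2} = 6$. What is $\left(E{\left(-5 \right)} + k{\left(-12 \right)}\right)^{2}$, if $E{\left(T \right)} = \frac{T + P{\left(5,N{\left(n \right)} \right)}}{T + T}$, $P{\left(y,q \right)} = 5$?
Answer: $9$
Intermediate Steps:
$n = 5$ ($n = -1 + 6 = 5$)
$N{\left(M \right)} = - \frac{M}{2}$ ($N{\left(M \right)} = \frac{\left(-4\right) M}{8} = - \frac{M}{2}$)
$k{\left(p \right)} = 3$ ($k{\left(p \right)} = 3 + \frac{1}{3} \cdot 0 = 3 + 0 = 3$)
$E{\left(T \right)} = \frac{5 + T}{2 T}$ ($E{\left(T \right)} = \frac{T + 5}{T + T} = \frac{5 + T}{2 T}$)
$\left(E{\left(-5 \right)} + k{\left(-12 \right)}\right)^{2} = \left(\frac{5 - 5}{2 \left(-5\right)} + 3\right)^{2} = \left(\frac{1}{2} \left(- \frac{1}{5}\right) 0 + 3\right)^{2} = \left(0 + 3\right)^{2} = 3^{2} = 9$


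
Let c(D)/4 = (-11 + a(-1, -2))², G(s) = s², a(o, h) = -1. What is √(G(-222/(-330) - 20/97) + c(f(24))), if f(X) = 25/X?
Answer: √16400436721/5335 ≈ 24.005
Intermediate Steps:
c(D) = 576 (c(D) = 4*(-11 - 1)² = 4*(-12)² = 4*144 = 576)
√(G(-222/(-330) - 20/97) + c(f(24))) = √((-222/(-330) - 20/97)² + 576) = √((-222*(-1/330) - 20*1/97)² + 576) = √((37/55 - 20/97)² + 576) = √((2489/5335)² + 576) = √(6195121/28462225 + 576) = √(16400436721/28462225) = √16400436721/5335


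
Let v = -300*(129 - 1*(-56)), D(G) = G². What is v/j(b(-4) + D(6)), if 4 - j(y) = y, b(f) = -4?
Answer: 13875/7 ≈ 1982.1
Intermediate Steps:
v = -55500 (v = -300*(129 + 56) = -300*185 = -55500)
j(y) = 4 - y
v/j(b(-4) + D(6)) = -55500/(4 - (-4 + 6²)) = -55500/(4 - (-4 + 36)) = -55500/(4 - 1*32) = -55500/(4 - 32) = -55500/(-28) = -55500*(-1/28) = 13875/7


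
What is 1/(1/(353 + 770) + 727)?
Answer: 1123/816422 ≈ 0.0013755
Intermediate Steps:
1/(1/(353 + 770) + 727) = 1/(1/1123 + 727) = 1/(816422/1123) = 1123/816422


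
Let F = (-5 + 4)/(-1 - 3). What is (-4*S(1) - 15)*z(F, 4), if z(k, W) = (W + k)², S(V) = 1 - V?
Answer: -4335/16 ≈ -270.94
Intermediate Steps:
F = ¼ (F = -1/(-4) = -1*(-¼) = ¼ ≈ 0.25000)
(-4*S(1) - 15)*z(F, 4) = (-4*(1 - 1*1) - 15)*(4 + ¼)² = (-4*(1 - 1) - 15)*(17/4)² = (-4*0 - 15)*(289/16) = (0 - 15)*(289/16) = -15*289/16 = -4335/16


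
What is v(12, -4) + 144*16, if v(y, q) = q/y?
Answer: 6911/3 ≈ 2303.7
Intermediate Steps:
v(12, -4) + 144*16 = -4/12 + 144*16 = -4*1/12 + 2304 = -1/3 + 2304 = 6911/3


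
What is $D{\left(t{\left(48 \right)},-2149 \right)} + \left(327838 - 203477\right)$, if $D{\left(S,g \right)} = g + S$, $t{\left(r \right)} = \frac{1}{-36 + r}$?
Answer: $\frac{1466545}{12} \approx 1.2221 \cdot 10^{5}$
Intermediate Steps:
$D{\left(S,g \right)} = S + g$
$D{\left(t{\left(48 \right)},-2149 \right)} + \left(327838 - 203477\right) = \left(\frac{1}{-36 + 48} - 2149\right) + \left(327838 - 203477\right) = \left(\frac{1}{12} - 2149\right) + \left(327838 - 203477\right) = \left(\frac{1}{12} - 2149\right) + 124361 = - \frac{25787}{12} + 124361 = \frac{1466545}{12}$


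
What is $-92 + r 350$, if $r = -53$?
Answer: $-18642$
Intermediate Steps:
$-92 + r 350 = -92 - 18550 = -18642$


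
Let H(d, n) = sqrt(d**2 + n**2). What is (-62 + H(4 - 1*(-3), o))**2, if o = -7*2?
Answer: 4089 - 868*sqrt(5) ≈ 2148.1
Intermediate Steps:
o = -14
(-62 + H(4 - 1*(-3), o))**2 = (-62 + sqrt((4 - 1*(-3))**2 + (-14)**2))**2 = (-62 + sqrt((4 + 3)**2 + 196))**2 = (-62 + sqrt(7**2 + 196))**2 = (-62 + sqrt(49 + 196))**2 = (-62 + sqrt(245))**2 = (-62 + 7*sqrt(5))**2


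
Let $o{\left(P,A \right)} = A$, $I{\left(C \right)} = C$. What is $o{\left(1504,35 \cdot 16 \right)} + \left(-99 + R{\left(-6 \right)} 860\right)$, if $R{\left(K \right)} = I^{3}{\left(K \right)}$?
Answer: $-185299$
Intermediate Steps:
$R{\left(K \right)} = K^{3}$
$o{\left(1504,35 \cdot 16 \right)} + \left(-99 + R{\left(-6 \right)} 860\right) = 35 \cdot 16 + \left(-99 + \left(-6\right)^{3} \cdot 860\right) = 560 - 185859 = -185299$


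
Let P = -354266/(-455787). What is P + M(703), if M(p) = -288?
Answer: -130912390/455787 ≈ -287.22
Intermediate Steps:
P = 354266/455787 (P = -354266*(-1/455787) = 354266/455787 ≈ 0.77726)
P + M(703) = 354266/455787 - 288 = -130912390/455787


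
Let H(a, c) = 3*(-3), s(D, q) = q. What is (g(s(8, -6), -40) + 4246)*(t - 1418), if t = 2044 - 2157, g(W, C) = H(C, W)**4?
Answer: -16545517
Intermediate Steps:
H(a, c) = -9
g(W, C) = 6561 (g(W, C) = (-9)**4 = 6561)
t = -113
(g(s(8, -6), -40) + 4246)*(t - 1418) = (6561 + 4246)*(-113 - 1418) = 10807*(-1531) = -16545517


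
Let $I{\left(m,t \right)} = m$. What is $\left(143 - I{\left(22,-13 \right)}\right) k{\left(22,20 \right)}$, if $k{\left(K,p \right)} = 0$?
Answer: $0$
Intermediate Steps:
$\left(143 - I{\left(22,-13 \right)}\right) k{\left(22,20 \right)} = \left(143 - 22\right) 0 = 121 \cdot 0 = 0$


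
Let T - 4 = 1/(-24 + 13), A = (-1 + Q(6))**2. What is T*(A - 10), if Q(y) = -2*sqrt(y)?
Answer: 645/11 + 172*sqrt(6)/11 ≈ 96.938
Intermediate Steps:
A = (-1 - 2*sqrt(6))**2 ≈ 34.798
T = 43/11 (T = 4 + 1/(-24 + 13) = 4 + 1/(-11) = 4 - 1/11 = 43/11 ≈ 3.9091)
T*(A - 10) = 43*((25 + 4*sqrt(6)) - 10)/11 = 43*(15 + 4*sqrt(6))/11 = 645/11 + 172*sqrt(6)/11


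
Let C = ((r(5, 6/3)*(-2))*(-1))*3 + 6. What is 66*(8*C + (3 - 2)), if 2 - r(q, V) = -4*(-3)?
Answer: -28446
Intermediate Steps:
r(q, V) = -10 (r(q, V) = 2 - (-4)*(-3) = 2 - 1*12 = 2 - 12 = -10)
C = -54 (C = (-10*(-2)*(-1))*3 + 6 = (20*(-1))*3 + 6 = -20*3 + 6 = -60 + 6 = -54)
66*(8*C + (3 - 2)) = 66*(8*(-54) + (3 - 2)) = 66*(-432 + 1) = 66*(-431) = -28446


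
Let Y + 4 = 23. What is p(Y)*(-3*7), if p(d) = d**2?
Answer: -7581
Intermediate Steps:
Y = 19 (Y = -4 + 23 = 19)
p(Y)*(-3*7) = 19**2*(-3*7) = 361*(-21) = -7581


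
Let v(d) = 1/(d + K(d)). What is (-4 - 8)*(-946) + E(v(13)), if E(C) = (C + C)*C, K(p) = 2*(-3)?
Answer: 556250/49 ≈ 11352.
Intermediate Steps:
K(p) = -6
v(d) = 1/(-6 + d) (v(d) = 1/(d - 6) = 1/(-6 + d))
E(C) = 2*C² (E(C) = (2*C)*C = 2*C²)
(-4 - 8)*(-946) + E(v(13)) = (-4 - 8)*(-946) + 2*(1/(-6 + 13))² = -12*(-946) + 2*(1/7)² = 11352 + 2*(⅐)² = 11352 + 2*(1/49) = 11352 + 2/49 = 556250/49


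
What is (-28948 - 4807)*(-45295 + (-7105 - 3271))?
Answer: 1879174605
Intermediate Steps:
(-28948 - 4807)*(-45295 + (-7105 - 3271)) = -33755*(-45295 - 10376) = -33755*(-55671) = 1879174605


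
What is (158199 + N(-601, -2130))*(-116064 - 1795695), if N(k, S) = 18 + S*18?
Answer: -229175933643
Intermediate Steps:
N(k, S) = 18 + 18*S
(158199 + N(-601, -2130))*(-116064 - 1795695) = (158199 + (18 + 18*(-2130)))*(-116064 - 1795695) = (158199 + (18 - 38340))*(-1911759) = (158199 - 38322)*(-1911759) = 119877*(-1911759) = -229175933643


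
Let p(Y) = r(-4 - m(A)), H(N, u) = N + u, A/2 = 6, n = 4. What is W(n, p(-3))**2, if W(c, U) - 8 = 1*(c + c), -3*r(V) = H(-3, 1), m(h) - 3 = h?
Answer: 256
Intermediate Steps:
A = 12 (A = 2*6 = 12)
m(h) = 3 + h
r(V) = 2/3 (r(V) = -(-3 + 1)/3 = -1/3*(-2) = 2/3)
p(Y) = 2/3
W(c, U) = 8 + 2*c (W(c, U) = 8 + 1*(c + c) = 8 + 1*(2*c) = 8 + 2*c)
W(n, p(-3))**2 = (8 + 2*4)**2 = (8 + 8)**2 = 16**2 = 256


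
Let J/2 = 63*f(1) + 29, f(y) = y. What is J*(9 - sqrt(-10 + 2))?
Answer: 1656 - 368*I*sqrt(2) ≈ 1656.0 - 520.43*I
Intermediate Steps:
J = 184 (J = 2*(63*1 + 29) = 2*(63 + 29) = 2*92 = 184)
J*(9 - sqrt(-10 + 2)) = 184*(9 - sqrt(-10 + 2)) = 184*(9 - sqrt(-8)) = 184*(9 - 2*I*sqrt(2)) = 1656 - 368*I*sqrt(2)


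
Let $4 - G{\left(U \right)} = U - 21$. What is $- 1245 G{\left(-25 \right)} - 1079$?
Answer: $-63329$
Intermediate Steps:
$G{\left(U \right)} = 25 - U$ ($G{\left(U \right)} = 4 - \left(U - 21\right) = 4 - \left(-21 + U\right) = 25 - U$)
$- 1245 G{\left(-25 \right)} - 1079 = - 1245 \left(25 - -25\right) - 1079 = - 1245 \left(25 + 25\right) - 1079 = \left(-1245\right) 50 - 1079 = -62250 - 1079 = -63329$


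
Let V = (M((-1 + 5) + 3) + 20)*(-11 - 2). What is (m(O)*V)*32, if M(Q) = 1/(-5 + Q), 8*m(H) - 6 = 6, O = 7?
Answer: -12792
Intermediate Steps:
m(H) = 3/2 (m(H) = ¾ + (⅛)*6 = ¾ + ¾ = 3/2)
V = -533/2 (V = (1/(-5 + ((-1 + 5) + 3)) + 20)*(-11 - 2) = (1/(-5 + (4 + 3)) + 20)*(-13) = (1/(-5 + 7) + 20)*(-13) = (1/2 + 20)*(-13) = (½ + 20)*(-13) = (41/2)*(-13) = -533/2 ≈ -266.50)
(m(O)*V)*32 = ((3/2)*(-533/2))*32 = -1599/4*32 = -12792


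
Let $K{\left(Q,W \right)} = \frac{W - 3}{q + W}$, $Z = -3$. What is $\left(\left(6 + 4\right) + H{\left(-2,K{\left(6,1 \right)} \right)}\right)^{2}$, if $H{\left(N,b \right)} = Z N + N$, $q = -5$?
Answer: $196$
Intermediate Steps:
$K{\left(Q,W \right)} = \frac{-3 + W}{-5 + W}$ ($K{\left(Q,W \right)} = \frac{W - 3}{-5 + W} = \frac{-3 + W}{-5 + W}$)
$H{\left(N,b \right)} = - 2 N$ ($H{\left(N,b \right)} = - 3 N + N = - 2 N$)
$\left(\left(6 + 4\right) + H{\left(-2,K{\left(6,1 \right)} \right)}\right)^{2} = \left(\left(6 + 4\right) - -4\right)^{2} = \left(10 + 4\right)^{2} = 14^{2} = 196$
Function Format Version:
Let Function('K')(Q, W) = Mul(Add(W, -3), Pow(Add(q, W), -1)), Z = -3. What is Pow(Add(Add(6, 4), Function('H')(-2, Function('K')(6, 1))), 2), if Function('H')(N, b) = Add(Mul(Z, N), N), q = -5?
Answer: 196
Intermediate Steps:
Function('K')(Q, W) = Mul(Pow(Add(-5, W), -1), Add(-3, W)) (Function('K')(Q, W) = Mul(Add(W, -3), Pow(Add(-5, W), -1)) = Mul(Add(-3, W), Pow(Add(-5, W), -1)) = Mul(Pow(Add(-5, W), -1), Add(-3, W)))
Function('H')(N, b) = Mul(-2, N) (Function('H')(N, b) = Add(Mul(-3, N), N) = Mul(-2, N))
Pow(Add(Add(6, 4), Function('H')(-2, Function('K')(6, 1))), 2) = Pow(Add(Add(6, 4), Mul(-2, -2)), 2) = Pow(Add(10, 4), 2) = Pow(14, 2) = 196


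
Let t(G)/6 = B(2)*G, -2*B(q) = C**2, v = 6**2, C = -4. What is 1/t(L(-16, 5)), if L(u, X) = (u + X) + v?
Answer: -1/1200 ≈ -0.00083333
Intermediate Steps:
v = 36
L(u, X) = 36 + X + u (L(u, X) = (u + X) + 36 = (X + u) + 36 = 36 + X + u)
B(q) = -8 (B(q) = -1/2*(-4)**2 = -1/2*16 = -8)
t(G) = -48*G (t(G) = 6*(-8*G) = -48*G)
1/t(L(-16, 5)) = 1/(-48*(36 + 5 - 16)) = 1/(-48*25) = 1/(-1200) = -1/1200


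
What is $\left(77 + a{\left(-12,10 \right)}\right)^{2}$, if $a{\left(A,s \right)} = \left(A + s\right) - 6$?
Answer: $4761$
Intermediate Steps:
$a{\left(A,s \right)} = -6 + A + s$
$\left(77 + a{\left(-12,10 \right)}\right)^{2} = \left(77 - 8\right)^{2} = 69^{2} = 4761$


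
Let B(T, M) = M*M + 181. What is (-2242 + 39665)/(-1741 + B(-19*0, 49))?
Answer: 37423/841 ≈ 44.498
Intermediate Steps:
B(T, M) = 181 + M² (B(T, M) = M² + 181 = 181 + M²)
(-2242 + 39665)/(-1741 + B(-19*0, 49)) = (-2242 + 39665)/(-1741 + (181 + 49²)) = 37423/(-1741 + (181 + 2401)) = 37423/(-1741 + 2582) = 37423/841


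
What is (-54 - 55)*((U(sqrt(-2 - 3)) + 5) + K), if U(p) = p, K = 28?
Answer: -3597 - 109*I*sqrt(5) ≈ -3597.0 - 243.73*I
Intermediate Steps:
(-54 - 55)*((U(sqrt(-2 - 3)) + 5) + K) = (-54 - 55)*((sqrt(-2 - 3) + 5) + 28) = -109*((sqrt(-5) + 5) + 28) = -109*((I*sqrt(5) + 5) + 28) = -109*((5 + I*sqrt(5)) + 28) = -109*(33 + I*sqrt(5)) = -3597 - 109*I*sqrt(5)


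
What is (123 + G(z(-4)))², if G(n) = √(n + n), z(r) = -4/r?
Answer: (123 + √2)² ≈ 15479.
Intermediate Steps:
G(n) = √2*√n (G(n) = √(2*n) = √2*√n)
(123 + G(z(-4)))² = (123 + √2*√(-4/(-4)))² = (123 + √2*√(-4*(-¼)))² = (123 + √2*√1)² = (123 + √2*1)² = (123 + √2)²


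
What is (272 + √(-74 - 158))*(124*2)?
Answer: 67456 + 496*I*√58 ≈ 67456.0 + 3777.4*I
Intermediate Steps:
(272 + √(-74 - 158))*(124*2) = (272 + √(-232))*248 = (272 + 2*I*√58)*248 = 67456 + 496*I*√58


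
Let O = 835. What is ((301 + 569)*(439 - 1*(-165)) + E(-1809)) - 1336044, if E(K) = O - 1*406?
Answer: -810135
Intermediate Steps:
E(K) = 429 (E(K) = 835 - 1*406 = 835 - 406 = 429)
((301 + 569)*(439 - 1*(-165)) + E(-1809)) - 1336044 = ((301 + 569)*(439 - 1*(-165)) + 429) - 1336044 = (870*(439 + 165) + 429) - 1336044 = (870*604 + 429) - 1336044 = (525480 + 429) - 1336044 = 525909 - 1336044 = -810135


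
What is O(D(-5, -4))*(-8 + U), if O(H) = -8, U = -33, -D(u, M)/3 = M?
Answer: 328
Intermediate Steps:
D(u, M) = -3*M
O(D(-5, -4))*(-8 + U) = -8*(-8 - 33) = -8*(-41) = 328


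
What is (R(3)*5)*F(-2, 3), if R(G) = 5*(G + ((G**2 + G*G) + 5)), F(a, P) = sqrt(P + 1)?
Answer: 1300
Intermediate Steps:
F(a, P) = sqrt(1 + P)
R(G) = 25 + 5*G + 10*G**2 (R(G) = 5*(G + ((G**2 + G**2) + 5)) = 5*(G + (2*G**2 + 5)) = 5*(G + (5 + 2*G**2)) = 5*(5 + G + 2*G**2) = 25 + 5*G + 10*G**2)
(R(3)*5)*F(-2, 3) = ((25 + 5*3 + 10*3**2)*5)*sqrt(1 + 3) = ((25 + 15 + 10*9)*5)*sqrt(4) = ((25 + 15 + 90)*5)*2 = (130*5)*2 = 650*2 = 1300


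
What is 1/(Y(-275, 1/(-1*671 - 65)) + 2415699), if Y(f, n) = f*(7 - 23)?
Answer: 1/2420099 ≈ 4.1321e-7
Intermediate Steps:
Y(f, n) = -16*f (Y(f, n) = f*(-16) = -16*f)
1/(Y(-275, 1/(-1*671 - 65)) + 2415699) = 1/(-16*(-275) + 2415699) = 1/(4400 + 2415699) = 1/2420099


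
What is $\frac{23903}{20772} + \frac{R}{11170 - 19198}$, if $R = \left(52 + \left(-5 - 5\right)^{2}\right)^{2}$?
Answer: $- \frac{8000639}{4632156} \approx -1.7272$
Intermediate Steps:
$R = 23104$ ($R = \left(52 + \left(-10\right)^{2}\right)^{2} = \left(52 + 100\right)^{2} = 152^{2} = 23104$)
$\frac{23903}{20772} + \frac{R}{11170 - 19198} = \frac{23903}{20772} + \frac{23104}{11170 - 19198} = 23903 \cdot \frac{1}{20772} + \frac{23104}{-8028} = \frac{23903}{20772} + 23104 \left(- \frac{1}{8028}\right) = \frac{23903}{20772} - \frac{5776}{2007} = - \frac{8000639}{4632156}$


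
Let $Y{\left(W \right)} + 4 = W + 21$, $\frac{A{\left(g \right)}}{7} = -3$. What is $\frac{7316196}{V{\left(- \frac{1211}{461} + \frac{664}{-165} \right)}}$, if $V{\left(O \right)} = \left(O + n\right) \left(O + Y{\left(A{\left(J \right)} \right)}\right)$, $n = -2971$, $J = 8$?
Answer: $\frac{21165331511704050}{91750760075543} \approx 230.68$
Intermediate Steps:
$A{\left(g \right)} = -21$ ($A{\left(g \right)} = 7 \left(-3\right) = -21$)
$Y{\left(W \right)} = 17 + W$ ($Y{\left(W \right)} = -4 + \left(W + 21\right) = -4 + \left(21 + W\right) = 17 + W$)
$V{\left(O \right)} = \left(-2971 + O\right) \left(-4 + O\right)$ ($V{\left(O \right)} = \left(O - 2971\right) \left(O + \left(17 - 21\right)\right) = \left(-2971 + O\right) \left(O - 4\right) = \left(-2971 + O\right) \left(-4 + O\right)$)
$\frac{7316196}{V{\left(- \frac{1211}{461} + \frac{664}{-165} \right)}} = \frac{7316196}{11884 + \left(- \frac{1211}{461} + \frac{664}{-165}\right)^{2} - 2975 \left(- \frac{1211}{461} + \frac{664}{-165}\right)} = \frac{7316196}{11884 + \left(\left(-1211\right) \frac{1}{461} + 664 \left(- \frac{1}{165}\right)\right)^{2} - 2975 \left(\left(-1211\right) \frac{1}{461} + 664 \left(- \frac{1}{165}\right)\right)} = \frac{7316196}{11884 + \left(- \frac{1211}{461} - \frac{664}{165}\right)^{2} - 2975 \left(- \frac{1211}{461} - \frac{664}{165}\right)} = \frac{7316196}{11884 + \left(- \frac{505919}{76065}\right)^{2} - - \frac{301021805}{15213}} = \frac{7316196}{11884 + \frac{255954034561}{5785884225} + \frac{301021805}{15213}} = \frac{7316196}{\frac{183501520151086}{5785884225}} = 7316196 \cdot \frac{5785884225}{183501520151086} = \frac{21165331511704050}{91750760075543}$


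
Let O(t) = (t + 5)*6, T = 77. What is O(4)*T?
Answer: 4158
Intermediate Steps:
O(t) = 30 + 6*t (O(t) = (5 + t)*6 = 30 + 6*t)
O(4)*T = (30 + 6*4)*77 = (30 + 24)*77 = 54*77 = 4158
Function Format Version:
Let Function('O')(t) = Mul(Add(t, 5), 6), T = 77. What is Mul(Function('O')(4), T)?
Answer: 4158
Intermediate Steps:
Function('O')(t) = Add(30, Mul(6, t)) (Function('O')(t) = Mul(Add(5, t), 6) = Add(30, Mul(6, t)))
Mul(Function('O')(4), T) = Mul(Add(30, Mul(6, 4)), 77) = Mul(Add(30, 24), 77) = Mul(54, 77) = 4158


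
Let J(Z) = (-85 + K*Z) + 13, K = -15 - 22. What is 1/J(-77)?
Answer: 1/2777 ≈ 0.00036010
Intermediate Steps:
K = -37
J(Z) = -72 - 37*Z (J(Z) = (-85 - 37*Z) + 13 = -72 - 37*Z)
1/J(-77) = 1/(-72 - 37*(-77)) = 1/(-72 + 2849) = 1/2777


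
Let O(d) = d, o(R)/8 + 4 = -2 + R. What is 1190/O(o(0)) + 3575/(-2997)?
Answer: -623005/23976 ≈ -25.985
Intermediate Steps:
o(R) = -48 + 8*R (o(R) = -32 + 8*(-2 + R) = -32 + (-16 + 8*R) = -48 + 8*R)
1190/O(o(0)) + 3575/(-2997) = 1190/(-48 + 8*0) + 3575/(-2997) = 1190/(-48 + 0) + 3575*(-1/2997) = 1190/(-48) - 3575/2997 = 1190*(-1/48) - 3575/2997 = -595/24 - 3575/2997 = -623005/23976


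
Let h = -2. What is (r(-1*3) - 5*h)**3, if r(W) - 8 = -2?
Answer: 4096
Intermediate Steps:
r(W) = 6 (r(W) = 8 - 2 = 6)
(r(-1*3) - 5*h)**3 = (6 - 5*(-2))**3 = (6 + 10)**3 = 16**3 = 4096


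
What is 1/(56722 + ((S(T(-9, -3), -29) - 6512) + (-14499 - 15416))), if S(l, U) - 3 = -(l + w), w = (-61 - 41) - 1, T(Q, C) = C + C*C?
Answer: 1/20395 ≈ 4.9032e-5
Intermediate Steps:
T(Q, C) = C + C²
w = -103 (w = -102 - 1 = -103)
S(l, U) = 106 - l (S(l, U) = 3 - (l - 103) = 3 - (-103 + l) = 3 + (103 - l) = 106 - l)
1/(56722 + ((S(T(-9, -3), -29) - 6512) + (-14499 - 15416))) = 1/(56722 + (((106 - (-3)*(1 - 3)) - 6512) + (-14499 - 15416))) = 1/(56722 + (((106 - (-3)*(-2)) - 6512) - 29915)) = 1/(56722 + (((106 - 1*6) - 6512) - 29915)) = 1/(56722 + (((106 - 6) - 6512) - 29915)) = 1/(56722 + ((100 - 6512) - 29915)) = 1/(56722 + (-6412 - 29915)) = 1/(56722 - 36327) = 1/20395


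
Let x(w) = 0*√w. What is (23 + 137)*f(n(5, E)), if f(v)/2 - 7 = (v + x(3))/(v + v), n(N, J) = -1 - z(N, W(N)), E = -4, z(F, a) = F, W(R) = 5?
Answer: 2400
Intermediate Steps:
x(w) = 0
n(N, J) = -1 - N
f(v) = 15 (f(v) = 14 + 2*((v + 0)/(v + v)) = 14 + 2*(v/((2*v))) = 14 + 2*(v*(1/(2*v))) = 14 + 2*(½) = 14 + 1 = 15)
(23 + 137)*f(n(5, E)) = (23 + 137)*15 = 160*15 = 2400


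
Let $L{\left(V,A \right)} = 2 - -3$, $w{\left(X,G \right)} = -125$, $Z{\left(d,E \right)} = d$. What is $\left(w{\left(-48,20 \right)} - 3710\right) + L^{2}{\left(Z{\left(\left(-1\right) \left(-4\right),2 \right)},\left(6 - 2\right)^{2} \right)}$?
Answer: $-3810$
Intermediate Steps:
$L{\left(V,A \right)} = 5$ ($L{\left(V,A \right)} = 2 + 3 = 5$)
$\left(w{\left(-48,20 \right)} - 3710\right) + L^{2}{\left(Z{\left(\left(-1\right) \left(-4\right),2 \right)},\left(6 - 2\right)^{2} \right)} = \left(-125 - 3710\right) + 5^{2} = -3835 + 25 = -3810$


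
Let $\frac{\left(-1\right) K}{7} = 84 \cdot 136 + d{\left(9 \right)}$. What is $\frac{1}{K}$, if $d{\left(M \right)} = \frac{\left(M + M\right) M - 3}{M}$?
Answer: $- \frac{3}{240275} \approx -1.2486 \cdot 10^{-5}$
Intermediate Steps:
$d{\left(M \right)} = \frac{-3 + 2 M^{2}}{M}$ ($d{\left(M \right)} = \frac{2 M M - 3}{M} = \frac{2 M^{2} - 3}{M} = \frac{-3 + 2 M^{2}}{M}$)
$K = - \frac{240275}{3}$ ($K = - 7 \left(84 \cdot 136 + \left(- \frac{3}{9} + 2 \cdot 9\right)\right) = - 7 \left(11424 + \left(\left(-3\right) \frac{1}{9} + 18\right)\right) = - 7 \left(11424 + \left(- \frac{1}{3} + 18\right)\right) = - 7 \left(11424 + \frac{53}{3}\right) = \left(-7\right) \frac{34325}{3} = - \frac{240275}{3} \approx -80092.0$)
$\frac{1}{K} = \frac{1}{- \frac{240275}{3}} = - \frac{3}{240275}$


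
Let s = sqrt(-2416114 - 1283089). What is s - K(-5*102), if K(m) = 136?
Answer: -136 + I*sqrt(3699203) ≈ -136.0 + 1923.3*I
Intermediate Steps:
s = I*sqrt(3699203) (s = sqrt(-3699203) = I*sqrt(3699203) ≈ 1923.3*I)
s - K(-5*102) = I*sqrt(3699203) - 1*136 = I*sqrt(3699203) - 136 = -136 + I*sqrt(3699203)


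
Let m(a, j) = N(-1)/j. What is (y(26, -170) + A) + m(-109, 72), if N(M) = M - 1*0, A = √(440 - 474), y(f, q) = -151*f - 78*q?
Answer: 672047/72 + I*√34 ≈ 9334.0 + 5.831*I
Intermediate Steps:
A = I*√34 (A = √(-34) = I*√34 ≈ 5.8309*I)
N(M) = M (N(M) = M + 0 = M)
m(a, j) = -1/j
(y(26, -170) + A) + m(-109, 72) = ((-151*26 - 78*(-170)) + I*√34) - 1/72 = ((-3926 + 13260) + I*√34) - 1*1/72 = (9334 + I*√34) - 1/72 = 672047/72 + I*√34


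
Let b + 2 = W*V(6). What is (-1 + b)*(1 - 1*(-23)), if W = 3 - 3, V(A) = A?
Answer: -72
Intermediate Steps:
W = 0
b = -2 (b = -2 + 0*6 = -2 + 0 = -2)
(-1 + b)*(1 - 1*(-23)) = (-1 - 2)*(1 - 1*(-23)) = -3*(1 + 23) = -3*24 = -72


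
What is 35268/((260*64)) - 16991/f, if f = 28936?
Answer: 23055769/15046720 ≈ 1.5323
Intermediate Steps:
35268/((260*64)) - 16991/f = 35268/((260*64)) - 16991/28936 = 35268/16640 - 16991*1/28936 = 35268*(1/16640) - 16991/28936 = 8817/4160 - 16991/28936 = 23055769/15046720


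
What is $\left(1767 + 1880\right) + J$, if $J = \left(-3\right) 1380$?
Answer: $-493$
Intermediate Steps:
$J = -4140$
$\left(1767 + 1880\right) + J = \left(1767 + 1880\right) - 4140 = 3647 - 4140 = -493$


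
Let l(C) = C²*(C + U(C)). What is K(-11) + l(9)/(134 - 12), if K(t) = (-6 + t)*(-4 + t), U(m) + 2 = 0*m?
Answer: 31677/122 ≈ 259.65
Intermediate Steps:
U(m) = -2 (U(m) = -2 + 0*m = -2 + 0 = -2)
l(C) = C²*(-2 + C) (l(C) = C²*(C - 2) = C²*(-2 + C))
K(-11) + l(9)/(134 - 12) = (24 + (-11)² - 10*(-11)) + (9²*(-2 + 9))/(134 - 12) = (24 + 121 + 110) + (81*7)/122 = 255 + 567*(1/122) = 255 + 567/122 = 31677/122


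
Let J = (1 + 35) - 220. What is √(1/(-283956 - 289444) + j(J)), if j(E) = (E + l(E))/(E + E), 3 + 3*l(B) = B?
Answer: √10478226745401/3956460 ≈ 0.81816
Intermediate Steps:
J = -184 (J = 36 - 220 = -184)
l(B) = -1 + B/3
j(E) = (-1 + 4*E/3)/(2*E) (j(E) = (E + (-1 + E/3))/(E + E) = (-1 + 4*E/3)/((2*E)) = (-1 + 4*E/3)*(1/(2*E)) = (-1 + 4*E/3)/(2*E))
√(1/(-283956 - 289444) + j(J)) = √(1/(-283956 - 289444) + (⅙)*(-3 + 4*(-184))/(-184)) = √(1/(-573400) + (⅙)*(-1/184)*(-3 - 736)) = √(-1/573400 + (⅙)*(-1/184)*(-739)) = √(-1/573400 + 739/1104) = √(52967687/79129200) = √10478226745401/3956460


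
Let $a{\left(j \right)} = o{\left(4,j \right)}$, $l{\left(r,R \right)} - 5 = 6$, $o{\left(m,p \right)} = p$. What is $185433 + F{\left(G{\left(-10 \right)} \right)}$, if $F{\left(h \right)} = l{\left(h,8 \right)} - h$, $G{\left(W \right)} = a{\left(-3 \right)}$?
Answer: $185447$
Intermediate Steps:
$l{\left(r,R \right)} = 11$ ($l{\left(r,R \right)} = 5 + 6 = 11$)
$a{\left(j \right)} = j$
$G{\left(W \right)} = -3$
$F{\left(h \right)} = 11 - h$
$185433 + F{\left(G{\left(-10 \right)} \right)} = 185433 + \left(11 - -3\right) = 185433 + \left(11 + 3\right) = 185433 + 14 = 185447$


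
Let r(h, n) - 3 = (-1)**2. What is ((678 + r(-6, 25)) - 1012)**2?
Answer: 108900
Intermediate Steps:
r(h, n) = 4 (r(h, n) = 3 + (-1)**2 = 3 + 1 = 4)
((678 + r(-6, 25)) - 1012)**2 = ((678 + 4) - 1012)**2 = (682 - 1012)**2 = (-330)**2 = 108900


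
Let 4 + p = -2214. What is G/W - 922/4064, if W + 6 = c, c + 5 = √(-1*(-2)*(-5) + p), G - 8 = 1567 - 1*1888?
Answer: 5913287/4773168 + 626*I*√557/2349 ≈ 1.2389 + 6.2895*I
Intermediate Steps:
G = -313 (G = 8 + (1567 - 1*1888) = 8 + (1567 - 1888) = 8 - 321 = -313)
p = -2218 (p = -4 - 2214 = -2218)
c = -5 + 2*I*√557 (c = -5 + √(-1*(-2)*(-5) - 2218) = -5 + √(2*(-5) - 2218) = -5 + √(-10 - 2218) = -5 + √(-2228) = -5 + 2*I*√557 ≈ -5.0 + 47.202*I)
W = -11 + 2*I*√557 (W = -6 + (-5 + 2*I*√557) = -11 + 2*I*√557 ≈ -11.0 + 47.202*I)
G/W - 922/4064 = -313/(-11 + 2*I*√557) - 922/4064 = -313/(-11 + 2*I*√557) - 922*1/4064 = -313/(-11 + 2*I*√557) - 461/2032 = -461/2032 - 313/(-11 + 2*I*√557)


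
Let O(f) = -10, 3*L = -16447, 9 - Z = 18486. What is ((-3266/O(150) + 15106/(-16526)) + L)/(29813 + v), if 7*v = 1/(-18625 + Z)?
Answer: -165993778150382/959687974702545 ≈ -0.17297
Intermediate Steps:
Z = -18477 (Z = 9 - 1*18486 = 9 - 18486 = -18477)
L = -16447/3 (L = (1/3)*(-16447) = -16447/3 ≈ -5482.3)
v = -1/259714 (v = 1/(7*(-18625 - 18477)) = (1/7)/(-37102) = (1/7)*(-1/37102) = -1/259714 ≈ -3.8504e-6)
((-3266/O(150) + 15106/(-16526)) + L)/(29813 + v) = ((-3266/(-10) + 15106/(-16526)) - 16447/3)/(29813 - 1/259714) = ((-3266*(-1/10) + 15106*(-1/16526)) - 16447/3)/(7742853481/259714) = ((1633/5 - 7553/8263) - 16447/3)*(259714/7742853481) = (13455714/41315 - 16447/3)*(259714/7742853481) = -639140663/123945*259714/7742853481 = -165993778150382/959687974702545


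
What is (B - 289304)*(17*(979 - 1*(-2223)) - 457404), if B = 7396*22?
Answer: 51012778240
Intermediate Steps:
B = 162712
(B - 289304)*(17*(979 - 1*(-2223)) - 457404) = (162712 - 289304)*(17*(979 - 1*(-2223)) - 457404) = -126592*(17*(979 + 2223) - 457404) = -126592*(17*3202 - 457404) = -126592*(54434 - 457404) = -126592*(-402970) = 51012778240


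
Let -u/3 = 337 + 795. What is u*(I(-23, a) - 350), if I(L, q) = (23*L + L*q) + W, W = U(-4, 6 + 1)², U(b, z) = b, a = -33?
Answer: 353184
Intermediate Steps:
u = -3396 (u = -3*(337 + 795) = -3*1132 = -3396)
W = 16 (W = (-4)² = 16)
I(L, q) = 16 + 23*L + L*q (I(L, q) = (23*L + L*q) + 16 = 16 + 23*L + L*q)
u*(I(-23, a) - 350) = -3396*((16 + 23*(-23) - 23*(-33)) - 350) = -3396*((16 - 529 + 759) - 350) = -3396*(246 - 350) = -3396*(-104) = 353184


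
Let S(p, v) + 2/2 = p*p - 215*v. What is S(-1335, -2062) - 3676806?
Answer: -1451252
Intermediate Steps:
S(p, v) = -1 + p² - 215*v (S(p, v) = -1 + (p*p - 215*v) = -1 + (p² - 215*v) = -1 + p² - 215*v)
S(-1335, -2062) - 3676806 = (-1 + (-1335)² - 215*(-2062)) - 3676806 = (-1 + 1782225 + 443330) - 3676806 = 2225554 - 3676806 = -1451252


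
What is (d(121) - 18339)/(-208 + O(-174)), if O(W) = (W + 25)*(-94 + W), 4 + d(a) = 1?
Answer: -9171/19862 ≈ -0.46174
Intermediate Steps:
d(a) = -3 (d(a) = -4 + 1 = -3)
O(W) = (-94 + W)*(25 + W) (O(W) = (25 + W)*(-94 + W) = (-94 + W)*(25 + W))
(d(121) - 18339)/(-208 + O(-174)) = (-3 - 18339)/(-208 + (-2350 + (-174)² - 69*(-174))) = -18342/(-208 + (-2350 + 30276 + 12006)) = -18342/(-208 + 39932) = -18342/39724 = -18342*1/39724 = -9171/19862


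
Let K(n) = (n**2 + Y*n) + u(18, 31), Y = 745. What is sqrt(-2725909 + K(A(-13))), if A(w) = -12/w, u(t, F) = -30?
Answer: I*sqrt(460567327)/13 ≈ 1650.8*I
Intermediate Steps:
K(n) = -30 + n**2 + 745*n (K(n) = (n**2 + 745*n) - 30 = -30 + n**2 + 745*n)
sqrt(-2725909 + K(A(-13))) = sqrt(-2725909 + (-30 + (-12/(-13))**2 + 745*(-12/(-13)))) = sqrt(-2725909 + (-30 + (-12*(-1/13))**2 + 745*(-12*(-1/13)))) = sqrt(-2725909 + (-30 + (12/13)**2 + 745*(12/13))) = sqrt(-2725909 + (-30 + 144/169 + 8940/13)) = sqrt(-2725909 + 111294/169) = sqrt(-460567327/169) = I*sqrt(460567327)/13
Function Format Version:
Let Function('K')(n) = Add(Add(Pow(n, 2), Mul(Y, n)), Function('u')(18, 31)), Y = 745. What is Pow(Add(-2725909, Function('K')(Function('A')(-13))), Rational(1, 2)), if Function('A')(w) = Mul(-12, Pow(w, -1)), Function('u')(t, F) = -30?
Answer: Mul(Rational(1, 13), I, Pow(460567327, Rational(1, 2))) ≈ Mul(1650.8, I)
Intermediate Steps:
Function('K')(n) = Add(-30, Pow(n, 2), Mul(745, n)) (Function('K')(n) = Add(Add(Pow(n, 2), Mul(745, n)), -30) = Add(-30, Pow(n, 2), Mul(745, n)))
Pow(Add(-2725909, Function('K')(Function('A')(-13))), Rational(1, 2)) = Pow(Add(-2725909, Add(-30, Pow(Mul(-12, Pow(-13, -1)), 2), Mul(745, Mul(-12, Pow(-13, -1))))), Rational(1, 2)) = Pow(Add(-2725909, Add(-30, Pow(Mul(-12, Rational(-1, 13)), 2), Mul(745, Mul(-12, Rational(-1, 13))))), Rational(1, 2)) = Pow(Add(-2725909, Add(-30, Pow(Rational(12, 13), 2), Mul(745, Rational(12, 13)))), Rational(1, 2)) = Pow(Add(-2725909, Add(-30, Rational(144, 169), Rational(8940, 13))), Rational(1, 2)) = Pow(Add(-2725909, Rational(111294, 169)), Rational(1, 2)) = Pow(Rational(-460567327, 169), Rational(1, 2)) = Mul(Rational(1, 13), I, Pow(460567327, Rational(1, 2)))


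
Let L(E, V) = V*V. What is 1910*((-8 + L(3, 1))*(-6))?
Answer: 80220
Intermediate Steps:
L(E, V) = V²
1910*((-8 + L(3, 1))*(-6)) = 1910*((-8 + 1²)*(-6)) = 1910*((-8 + 1)*(-6)) = 1910*(-7*(-6)) = 1910*42 = 80220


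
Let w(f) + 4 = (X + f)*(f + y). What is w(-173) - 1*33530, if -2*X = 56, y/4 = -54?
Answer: 44655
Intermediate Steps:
y = -216 (y = 4*(-54) = -216)
X = -28 (X = -½*56 = -28)
w(f) = -4 + (-216 + f)*(-28 + f) (w(f) = -4 + (-28 + f)*(f - 216) = -4 + (-28 + f)*(-216 + f) = -4 + (-216 + f)*(-28 + f))
w(-173) - 1*33530 = (6044 + (-173)² - 244*(-173)) - 1*33530 = (6044 + 29929 + 42212) - 33530 = 78185 - 33530 = 44655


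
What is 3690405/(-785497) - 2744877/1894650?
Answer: -3049372827373/496080630350 ≈ -6.1469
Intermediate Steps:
3690405/(-785497) - 2744877/1894650 = 3690405*(-1/785497) - 2744877*1/1894650 = -3690405/785497 - 914959/631550 = -3049372827373/496080630350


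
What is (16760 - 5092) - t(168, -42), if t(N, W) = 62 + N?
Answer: 11438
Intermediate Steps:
(16760 - 5092) - t(168, -42) = (16760 - 5092) - (62 + 168) = 11668 - 1*230 = 11668 - 230 = 11438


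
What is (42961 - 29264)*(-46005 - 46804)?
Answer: -1271204873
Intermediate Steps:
(42961 - 29264)*(-46005 - 46804) = 13697*(-92809) = -1271204873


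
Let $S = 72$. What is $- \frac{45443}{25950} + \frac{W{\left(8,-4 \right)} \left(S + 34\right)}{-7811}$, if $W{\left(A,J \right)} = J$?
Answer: $- \frac{343952473}{202695450} \approx -1.6969$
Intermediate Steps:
$- \frac{45443}{25950} + \frac{W{\left(8,-4 \right)} \left(S + 34\right)}{-7811} = - \frac{45443}{25950} + \frac{\left(-4\right) \left(72 + 34\right)}{-7811} = \left(-45443\right) \frac{1}{25950} + \left(-4\right) 106 \left(- \frac{1}{7811}\right) = - \frac{45443}{25950} - - \frac{424}{7811} = - \frac{45443}{25950} + \frac{424}{7811} = - \frac{343952473}{202695450}$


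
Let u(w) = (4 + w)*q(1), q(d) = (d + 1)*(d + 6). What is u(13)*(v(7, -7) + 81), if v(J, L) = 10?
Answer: 21658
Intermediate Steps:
q(d) = (1 + d)*(6 + d)
u(w) = 56 + 14*w (u(w) = (4 + w)*(6 + 1**2 + 7*1) = (4 + w)*(6 + 1 + 7) = (4 + w)*14 = 56 + 14*w)
u(13)*(v(7, -7) + 81) = (56 + 14*13)*(10 + 81) = (56 + 182)*91 = 238*91 = 21658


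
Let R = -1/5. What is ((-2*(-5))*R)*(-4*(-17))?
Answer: -136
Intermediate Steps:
R = -⅕ (R = -1*⅕ = -⅕ ≈ -0.20000)
((-2*(-5))*R)*(-4*(-17)) = (-2*(-5)*(-⅕))*(-4*(-17)) = (10*(-⅕))*68 = -2*68 = -136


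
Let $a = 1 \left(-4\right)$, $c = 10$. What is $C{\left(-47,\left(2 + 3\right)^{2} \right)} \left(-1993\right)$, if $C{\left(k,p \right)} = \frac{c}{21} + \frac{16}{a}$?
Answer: $\frac{147482}{21} \approx 7023.0$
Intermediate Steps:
$a = -4$
$C{\left(k,p \right)} = - \frac{74}{21}$ ($C{\left(k,p \right)} = \frac{10}{21} + \frac{16}{-4} = 10 \cdot \frac{1}{21} + 16 \left(- \frac{1}{4}\right) = \frac{10}{21} - 4 = - \frac{74}{21}$)
$C{\left(-47,\left(2 + 3\right)^{2} \right)} \left(-1993\right) = \left(- \frac{74}{21}\right) \left(-1993\right) = \frac{147482}{21}$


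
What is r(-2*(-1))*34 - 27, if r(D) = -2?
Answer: -95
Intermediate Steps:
r(-2*(-1))*34 - 27 = -2*34 - 27 = -68 - 27 = -95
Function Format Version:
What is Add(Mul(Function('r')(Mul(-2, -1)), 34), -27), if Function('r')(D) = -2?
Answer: -95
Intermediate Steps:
Add(Mul(Function('r')(Mul(-2, -1)), 34), -27) = Add(Mul(-2, 34), -27) = Add(-68, -27) = -95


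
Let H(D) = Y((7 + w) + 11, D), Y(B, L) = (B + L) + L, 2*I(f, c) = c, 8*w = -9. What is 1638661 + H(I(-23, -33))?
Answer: 13109159/8 ≈ 1.6386e+6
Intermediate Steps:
w = -9/8 (w = (⅛)*(-9) = -9/8 ≈ -1.1250)
I(f, c) = c/2
Y(B, L) = B + 2*L
H(D) = 135/8 + 2*D (H(D) = ((7 - 9/8) + 11) + 2*D = (47/8 + 11) + 2*D = 135/8 + 2*D)
1638661 + H(I(-23, -33)) = 1638661 + (135/8 + 2*((½)*(-33))) = 1638661 + (135/8 + 2*(-33/2)) = 1638661 + (135/8 - 33) = 1638661 - 129/8 = 13109159/8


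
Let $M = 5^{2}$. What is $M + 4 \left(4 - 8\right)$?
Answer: $9$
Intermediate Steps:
$M = 25$
$M + 4 \left(4 - 8\right) = 25 + 4 \left(4 - 8\right) = 25 + 4 \left(-4\right) = 25 - 16 = 9$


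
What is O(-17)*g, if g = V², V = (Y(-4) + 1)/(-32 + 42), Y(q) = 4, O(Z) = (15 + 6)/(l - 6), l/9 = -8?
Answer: -7/104 ≈ -0.067308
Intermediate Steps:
l = -72 (l = 9*(-8) = -72)
O(Z) = -7/26 (O(Z) = (15 + 6)/(-72 - 6) = 21/(-78) = 21*(-1/78) = -7/26)
V = ½ (V = (4 + 1)/(-32 + 42) = 5/10 = 5*(⅒) = ½ ≈ 0.50000)
g = ¼ (g = (½)² = ¼ ≈ 0.25000)
O(-17)*g = -7/26*¼ = -7/104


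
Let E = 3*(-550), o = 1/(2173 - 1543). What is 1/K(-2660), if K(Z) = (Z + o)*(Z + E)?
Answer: 63/722269369 ≈ 8.7225e-8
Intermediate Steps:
o = 1/630 ≈ 0.0015873
E = -1650
K(Z) = (-1650 + Z)*(1/630 + Z) (K(Z) = (Z + 1/630)*(Z - 1650) = (1/630 + Z)*(-1650 + Z) = (-1650 + Z)*(1/630 + Z))
1/K(-2660) = 1/(-55/21 + (-2660)² - 1039499/630*(-2660)) = 1/(-55/21 + 7075600 + 39500962/9) = 1/(722269369/63) = 63/722269369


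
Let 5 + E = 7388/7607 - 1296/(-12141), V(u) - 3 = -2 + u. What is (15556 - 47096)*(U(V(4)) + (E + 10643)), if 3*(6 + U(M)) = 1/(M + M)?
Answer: -543394286914018/1620291 ≈ -3.3537e+8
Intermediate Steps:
V(u) = 1 + u (V(u) = 3 + (-2 + u) = 1 + u)
E = -40247395/10261843 (E = -5 + (7388/7607 - 1296/(-12141)) = -5 + (7388*(1/7607) - 1296*(-1/12141)) = -5 + (7388/7607 + 144/1349) = -5 + 11061820/10261843 = -40247395/10261843 ≈ -3.9220)
U(M) = -6 + 1/(6*M) (U(M) = -6 + 1/(3*(M + M)) = -6 + 1/(3*((2*M))) = -6 + (1/(2*M))/3 = -6 + 1/(6*M))
(15556 - 47096)*(U(V(4)) + (E + 10643)) = (15556 - 47096)*((-6 + 1/(6*(1 + 4))) + (-40247395/10261843 + 10643)) = -31540*((-6 + (⅙)/5) + 109176547654/10261843) = -31540*((-6 + (⅙)*(⅕)) + 109176547654/10261843) = -31540*((-6 + 1/30) + 109176547654/10261843) = -31540*(-179/30 + 109176547654/10261843) = -31540*3273459559723/307855290 = -543394286914018/1620291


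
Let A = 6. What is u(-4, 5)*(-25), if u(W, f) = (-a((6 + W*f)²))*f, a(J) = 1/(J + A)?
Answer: 125/202 ≈ 0.61881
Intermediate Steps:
a(J) = 1/(6 + J) (a(J) = 1/(J + 6) = 1/(6 + J))
u(W, f) = -f/(6 + (6 + W*f)²) (u(W, f) = (-1/(6 + (6 + W*f)²))*f = -f/(6 + (6 + W*f)²))
u(-4, 5)*(-25) = -1*5/(6 + (6 - 4*5)²)*(-25) = -1*5/(6 + (6 - 20)²)*(-25) = -1*5/(6 + (-14)²)*(-25) = -1*5/(6 + 196)*(-25) = -1*5/202*(-25) = -1*5*1/202*(-25) = -5/202*(-25) = 125/202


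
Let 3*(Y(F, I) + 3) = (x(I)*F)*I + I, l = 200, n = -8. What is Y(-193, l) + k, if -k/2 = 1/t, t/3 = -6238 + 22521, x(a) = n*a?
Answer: 335213730017/16283 ≈ 2.0587e+7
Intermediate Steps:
x(a) = -8*a
t = 48849 (t = 3*(-6238 + 22521) = 3*16283 = 48849)
Y(F, I) = -3 + I/3 - 8*F*I**2/3 (Y(F, I) = -3 + (((-8*I)*F)*I + I)/3 = -3 + ((-8*F*I)*I + I)/3 = -3 + (-8*F*I**2 + I)/3 = -3 + (I - 8*F*I**2)/3 = -3 + (I/3 - 8*F*I**2/3) = -3 + I/3 - 8*F*I**2/3)
k = -2/48849 ≈ -4.0943e-5
Y(-193, l) + k = (-3 + (1/3)*200 - 8/3*(-193)*200**2) - 2/48849 = (-3 + 200/3 - 8/3*(-193)*40000) - 2/48849 = (-3 + 200/3 + 61760000/3) - 2/48849 = 61760191/3 - 2/48849 = 335213730017/16283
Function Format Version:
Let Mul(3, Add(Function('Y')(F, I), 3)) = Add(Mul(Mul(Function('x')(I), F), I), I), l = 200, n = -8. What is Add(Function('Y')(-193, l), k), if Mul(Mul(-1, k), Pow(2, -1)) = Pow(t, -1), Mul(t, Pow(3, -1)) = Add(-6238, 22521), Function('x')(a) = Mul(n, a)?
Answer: Rational(335213730017, 16283) ≈ 2.0587e+7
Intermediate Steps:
Function('x')(a) = Mul(-8, a)
t = 48849 (t = Mul(3, Add(-6238, 22521)) = Mul(3, 16283) = 48849)
Function('Y')(F, I) = Add(-3, Mul(Rational(1, 3), I), Mul(Rational(-8, 3), F, Pow(I, 2))) (Function('Y')(F, I) = Add(-3, Mul(Rational(1, 3), Add(Mul(Mul(Mul(-8, I), F), I), I))) = Add(-3, Mul(Rational(1, 3), Add(Mul(Mul(-8, F, I), I), I))) = Add(-3, Mul(Rational(1, 3), Add(Mul(-8, F, Pow(I, 2)), I))) = Add(-3, Mul(Rational(1, 3), Add(I, Mul(-8, F, Pow(I, 2))))) = Add(-3, Add(Mul(Rational(1, 3), I), Mul(Rational(-8, 3), F, Pow(I, 2)))) = Add(-3, Mul(Rational(1, 3), I), Mul(Rational(-8, 3), F, Pow(I, 2))))
k = Rational(-2, 48849) (k = Mul(-2, Pow(48849, -1)) = Mul(-2, Rational(1, 48849)) = Rational(-2, 48849) ≈ -4.0943e-5)
Add(Function('Y')(-193, l), k) = Add(Add(-3, Mul(Rational(1, 3), 200), Mul(Rational(-8, 3), -193, Pow(200, 2))), Rational(-2, 48849)) = Add(Add(-3, Rational(200, 3), Mul(Rational(-8, 3), -193, 40000)), Rational(-2, 48849)) = Add(Add(-3, Rational(200, 3), Rational(61760000, 3)), Rational(-2, 48849)) = Add(Rational(61760191, 3), Rational(-2, 48849)) = Rational(335213730017, 16283)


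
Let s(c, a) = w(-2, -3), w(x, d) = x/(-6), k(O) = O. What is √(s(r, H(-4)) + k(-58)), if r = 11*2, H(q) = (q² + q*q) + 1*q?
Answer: I*√519/3 ≈ 7.5939*I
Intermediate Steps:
w(x, d) = -x/6 (w(x, d) = x*(-⅙) = -x/6)
H(q) = q + 2*q² (H(q) = (q² + q²) + q = 2*q² + q = q + 2*q²)
r = 22
s(c, a) = ⅓ (s(c, a) = -⅙*(-2) = ⅓)
√(s(r, H(-4)) + k(-58)) = √(⅓ - 58) = √(-173/3) = I*√519/3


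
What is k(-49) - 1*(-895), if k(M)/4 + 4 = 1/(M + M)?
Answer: 43069/49 ≈ 878.96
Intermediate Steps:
k(M) = -16 + 2/M (k(M) = -16 + 4/(M + M) = -16 + 4/((2*M)) = -16 + 4*(1/(2*M)) = -16 + 2/M)
k(-49) - 1*(-895) = (-16 + 2/(-49)) - 1*(-895) = (-16 + 2*(-1/49)) + 895 = (-16 - 2/49) + 895 = -786/49 + 895 = 43069/49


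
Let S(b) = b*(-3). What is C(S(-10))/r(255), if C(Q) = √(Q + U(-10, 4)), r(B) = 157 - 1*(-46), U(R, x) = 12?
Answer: √42/203 ≈ 0.031925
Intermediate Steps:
S(b) = -3*b
r(B) = 203 (r(B) = 157 + 46 = 203)
C(Q) = √(12 + Q) (C(Q) = √(Q + 12) = √(12 + Q))
C(S(-10))/r(255) = √(12 - 3*(-10))/203 = √(12 + 30)*(1/203) = √42*(1/203) = √42/203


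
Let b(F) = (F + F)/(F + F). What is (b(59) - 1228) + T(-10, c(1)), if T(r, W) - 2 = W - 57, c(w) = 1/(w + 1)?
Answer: -2563/2 ≈ -1281.5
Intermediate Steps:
c(w) = 1/(1 + w)
b(F) = 1 (b(F) = (2*F)/((2*F)) = (2*F)*(1/(2*F)) = 1)
T(r, W) = -55 + W (T(r, W) = 2 + (W - 57) = 2 + (-57 + W) = -55 + W)
(b(59) - 1228) + T(-10, c(1)) = (1 - 1228) + (-55 + 1/(1 + 1)) = -1227 + (-55 + 1/2) = -1227 + (-55 + ½) = -1227 - 109/2 = -2563/2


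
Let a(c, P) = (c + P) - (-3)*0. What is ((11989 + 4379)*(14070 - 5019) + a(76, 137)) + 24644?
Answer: 148171625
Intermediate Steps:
a(c, P) = P + c (a(c, P) = (P + c) - 1*0 = (P + c) + 0 = P + c)
((11989 + 4379)*(14070 - 5019) + a(76, 137)) + 24644 = ((11989 + 4379)*(14070 - 5019) + (137 + 76)) + 24644 = (16368*9051 + 213) + 24644 = (148146768 + 213) + 24644 = 148146981 + 24644 = 148171625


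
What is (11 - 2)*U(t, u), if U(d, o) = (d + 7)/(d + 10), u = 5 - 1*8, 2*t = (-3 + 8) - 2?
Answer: 153/23 ≈ 6.6522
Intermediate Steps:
t = 3/2 (t = ((-3 + 8) - 2)/2 = (5 - 2)/2 = (1/2)*3 = 3/2 ≈ 1.5000)
u = -3 (u = 5 - 8 = -3)
U(d, o) = (7 + d)/(10 + d)
(11 - 2)*U(t, u) = (11 - 2)*((7 + 3/2)/(10 + 3/2)) = 9*((17/2)/(23/2)) = 9*((2/23)*(17/2)) = 9*(17/23) = 153/23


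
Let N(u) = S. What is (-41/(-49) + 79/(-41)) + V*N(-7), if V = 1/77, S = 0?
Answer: -2190/2009 ≈ -1.0901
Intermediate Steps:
N(u) = 0
V = 1/77 ≈ 0.012987
(-41/(-49) + 79/(-41)) + V*N(-7) = (-41/(-49) + 79/(-41)) + (1/77)*0 = (-41*(-1/49) + 79*(-1/41)) + 0 = (41/49 - 79/41) + 0 = -2190/2009 + 0 = -2190/2009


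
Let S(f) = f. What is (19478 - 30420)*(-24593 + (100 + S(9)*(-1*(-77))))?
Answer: 260419600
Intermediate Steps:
(19478 - 30420)*(-24593 + (100 + S(9)*(-1*(-77)))) = (19478 - 30420)*(-24593 + (100 + 9*(-1*(-77)))) = -10942*(-24593 + (100 + 9*77)) = -10942*(-24593 + (100 + 693)) = -10942*(-24593 + 793) = -10942*(-23800) = 260419600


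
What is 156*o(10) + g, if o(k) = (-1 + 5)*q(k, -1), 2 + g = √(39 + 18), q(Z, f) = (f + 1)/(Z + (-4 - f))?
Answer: -2 + √57 ≈ 5.5498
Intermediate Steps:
q(Z, f) = (1 + f)/(-4 + Z - f)
g = -2 + √57 (g = -2 + √(39 + 18) = -2 + √57 ≈ 5.5498)
o(k) = 0 (o(k) = (-1 + 5)*((-1 - 1*(-1))/(4 - 1 - k)) = 4*((-1 + 1)/(3 - k)) = 4*(0/(3 - k)) = 4*0 = 0)
156*o(10) + g = 156*0 + (-2 + √57) = 0 + (-2 + √57) = -2 + √57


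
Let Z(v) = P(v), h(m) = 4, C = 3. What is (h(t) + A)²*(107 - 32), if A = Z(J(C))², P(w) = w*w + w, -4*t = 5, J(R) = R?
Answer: 1642800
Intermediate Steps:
t = -5/4 (t = -¼*5 = -5/4 ≈ -1.2500)
P(w) = w + w² (P(w) = w² + w = w + w²)
Z(v) = v*(1 + v)
A = 144 (A = (3*(1 + 3))² = (3*4)² = 12² = 144)
(h(t) + A)²*(107 - 32) = (4 + 144)²*(107 - 32) = 148²*75 = 21904*75 = 1642800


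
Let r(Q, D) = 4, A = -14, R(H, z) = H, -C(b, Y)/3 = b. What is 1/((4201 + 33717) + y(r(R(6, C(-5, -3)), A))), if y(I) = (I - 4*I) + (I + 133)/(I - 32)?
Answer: 28/1061231 ≈ 2.6384e-5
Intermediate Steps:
C(b, Y) = -3*b
y(I) = -3*I + (133 + I)/(-32 + I)
1/((4201 + 33717) + y(r(R(6, C(-5, -3)), A))) = 1/((4201 + 33717) + (133 - 3*4² + 97*4)/(-32 + 4)) = 1/(37918 + (133 - 3*16 + 388)/(-28)) = 1/(37918 - (133 - 48 + 388)/28) = 1/(37918 - 1/28*473) = 1/(37918 - 473/28) = 1/(1061231/28) = 28/1061231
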